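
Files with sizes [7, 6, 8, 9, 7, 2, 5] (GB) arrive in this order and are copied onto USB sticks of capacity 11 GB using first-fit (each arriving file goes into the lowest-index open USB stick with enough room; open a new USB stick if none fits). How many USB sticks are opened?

5

  7 → USB stick 1 (new)  [load 7/11]
  6 → USB stick 2 (new)  [load 6/11]
  8 → USB stick 3 (new)  [load 8/11]
  9 → USB stick 4 (new)  [load 9/11]
  7 → USB stick 5 (new)  [load 7/11]
  2 → USB stick 1  [load 9/11]
  5 → USB stick 2  [load 11/11]
5 USB sticks opened.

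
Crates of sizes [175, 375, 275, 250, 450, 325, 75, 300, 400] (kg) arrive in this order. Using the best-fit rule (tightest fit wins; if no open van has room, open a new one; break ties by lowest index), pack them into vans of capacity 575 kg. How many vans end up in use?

  175 → van 1 (new)  [load 175/575]
  375 → van 1  [load 550/575]
  275 → van 2 (new)  [load 275/575]
  250 → van 2  [load 525/575]
  450 → van 3 (new)  [load 450/575]
  325 → van 4 (new)  [load 325/575]
  75 → van 3  [load 525/575]
  300 → van 5 (new)  [load 300/575]
  400 → van 6 (new)  [load 400/575]
6 vans opened.

6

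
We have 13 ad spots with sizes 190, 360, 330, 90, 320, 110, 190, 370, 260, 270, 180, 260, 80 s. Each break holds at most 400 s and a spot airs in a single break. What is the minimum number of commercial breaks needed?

Total = 370 + 360 + 330 + 320 + 270 + 260 + 260 + 190 + 190 + 180 + 110 + 90 + 80 = 3010 s.
Lower bound: ⌈3010/400⌉ = 8 commercial breaks.
A packing using 9 commercial breaks:
  break 1: 370 = 370
  break 2: 360 = 360
  break 3: 330 = 330
  break 4: 320 + 80 = 400
  break 5: 270 + 110 = 380
  break 6: 260 + 90 = 350
  break 7: 260 = 260
  break 8: 190 + 190 = 380
  break 9: 180 = 180
No arrangement into 8 commercial breaks stays within capacity, so 9 is optimal.

9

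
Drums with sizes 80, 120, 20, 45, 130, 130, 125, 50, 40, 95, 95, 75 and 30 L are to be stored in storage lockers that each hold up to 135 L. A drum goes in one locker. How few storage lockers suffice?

Total = 130 + 130 + 125 + 120 + 95 + 95 + 80 + 75 + 50 + 45 + 40 + 30 + 20 = 1035 L.
Lower bound: ⌈1035/135⌉ = 8 storage lockers.
A packing using 9 storage lockers:
  locker 1: 130 = 130
  locker 2: 130 = 130
  locker 3: 125 = 125
  locker 4: 120 = 120
  locker 5: 95 + 40 = 135
  locker 6: 95 + 30 = 125
  locker 7: 80 + 50 = 130
  locker 8: 75 + 45 = 120
  locker 9: 20 = 20
No arrangement into 8 storage lockers stays within capacity, so 9 is optimal.

9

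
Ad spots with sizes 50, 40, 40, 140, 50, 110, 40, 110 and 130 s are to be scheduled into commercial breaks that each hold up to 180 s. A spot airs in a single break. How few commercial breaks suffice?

5

Total = 140 + 130 + 110 + 110 + 50 + 50 + 40 + 40 + 40 = 710 s.
Lower bound: ⌈710/180⌉ = 4 commercial breaks.
A packing using 5 commercial breaks:
  break 1: 140 + 40 = 180
  break 2: 130 + 50 = 180
  break 3: 110 + 50 = 160
  break 4: 110 + 40 = 150
  break 5: 40 = 40
No arrangement into 4 commercial breaks stays within capacity, so 5 is optimal.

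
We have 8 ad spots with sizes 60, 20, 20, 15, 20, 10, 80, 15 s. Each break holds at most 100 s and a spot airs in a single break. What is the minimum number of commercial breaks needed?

Total = 80 + 60 + 20 + 20 + 20 + 15 + 15 + 10 = 240 s.
Lower bound: ⌈240/100⌉ = 3 commercial breaks.
A packing using 3 commercial breaks:
  break 1: 80 + 20 = 100
  break 2: 60 + 20 + 20 = 100
  break 3: 15 + 15 + 10 = 40
This matches the lower bound, so 3 is optimal.

3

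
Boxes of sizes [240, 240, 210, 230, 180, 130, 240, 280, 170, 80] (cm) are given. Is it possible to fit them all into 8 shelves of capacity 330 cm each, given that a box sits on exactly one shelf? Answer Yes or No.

Yes

A valid assignment using 8 shelves:
  shelf 1: 280 = 280
  shelf 2: 240 + 80 = 320
  shelf 3: 240 = 240
  shelf 4: 240 = 240
  shelf 5: 230 = 230
  shelf 6: 210 = 210
  shelf 7: 180 + 130 = 310
  shelf 8: 170 = 170
Every load is within 330 cm, so 8 shelves suffice.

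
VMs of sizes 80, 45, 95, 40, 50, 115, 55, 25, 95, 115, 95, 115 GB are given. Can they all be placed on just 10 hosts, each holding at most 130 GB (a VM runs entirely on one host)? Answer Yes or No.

A valid assignment using 9 hosts:
  host 1: 115 = 115
  host 2: 115 = 115
  host 3: 115 = 115
  host 4: 95 + 25 = 120
  host 5: 95 = 95
  host 6: 95 = 95
  host 7: 80 + 50 = 130
  host 8: 55 + 45 = 100
  host 9: 40 = 40
That uses only 9 ≤ 10, so 10 hosts are enough.

Yes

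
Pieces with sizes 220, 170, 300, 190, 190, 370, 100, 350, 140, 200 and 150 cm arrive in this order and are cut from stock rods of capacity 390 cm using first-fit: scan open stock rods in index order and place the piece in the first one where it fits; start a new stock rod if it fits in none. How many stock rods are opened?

7

  220 → stock rod 1 (new)  [load 220/390]
  170 → stock rod 1  [load 390/390]
  300 → stock rod 2 (new)  [load 300/390]
  190 → stock rod 3 (new)  [load 190/390]
  190 → stock rod 3  [load 380/390]
  370 → stock rod 4 (new)  [load 370/390]
  100 → stock rod 5 (new)  [load 100/390]
  350 → stock rod 6 (new)  [load 350/390]
  140 → stock rod 5  [load 240/390]
  200 → stock rod 7 (new)  [load 200/390]
  150 → stock rod 5  [load 390/390]
7 stock rods opened.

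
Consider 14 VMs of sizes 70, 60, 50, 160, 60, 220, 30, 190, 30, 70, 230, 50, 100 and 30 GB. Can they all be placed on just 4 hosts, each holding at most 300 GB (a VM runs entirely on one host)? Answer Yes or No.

Total = 1350 GB; ⌈1350/300⌉ = 5.
At least 5 hosts are required, but only 4 are allowed.

No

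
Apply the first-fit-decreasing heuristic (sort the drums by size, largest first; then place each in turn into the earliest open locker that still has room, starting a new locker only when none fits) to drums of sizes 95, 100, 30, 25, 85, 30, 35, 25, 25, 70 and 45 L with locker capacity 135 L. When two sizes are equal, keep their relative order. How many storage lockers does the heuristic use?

Sorted descending: 100, 95, 85, 70, 45, 35, 30, 30, 25, 25, 25.
  100 → locker 1 (new)  [load 100/135]
  95 → locker 2 (new)  [load 95/135]
  85 → locker 3 (new)  [load 85/135]
  70 → locker 4 (new)  [load 70/135]
  45 → locker 3  [load 130/135]
  35 → locker 1  [load 135/135]
  30 → locker 2  [load 125/135]
  30 → locker 4  [load 100/135]
  25 → locker 4  [load 125/135]
  25 → locker 5 (new)  [load 25/135]
  25 → locker 5  [load 50/135]
5 storage lockers opened.

5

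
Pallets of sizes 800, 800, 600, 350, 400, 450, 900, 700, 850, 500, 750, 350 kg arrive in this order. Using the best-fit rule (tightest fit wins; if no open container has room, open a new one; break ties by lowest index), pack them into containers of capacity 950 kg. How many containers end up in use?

9

  800 → container 1 (new)  [load 800/950]
  800 → container 2 (new)  [load 800/950]
  600 → container 3 (new)  [load 600/950]
  350 → container 3  [load 950/950]
  400 → container 4 (new)  [load 400/950]
  450 → container 4  [load 850/950]
  900 → container 5 (new)  [load 900/950]
  700 → container 6 (new)  [load 700/950]
  850 → container 7 (new)  [load 850/950]
  500 → container 8 (new)  [load 500/950]
  750 → container 9 (new)  [load 750/950]
  350 → container 8  [load 850/950]
9 containers opened.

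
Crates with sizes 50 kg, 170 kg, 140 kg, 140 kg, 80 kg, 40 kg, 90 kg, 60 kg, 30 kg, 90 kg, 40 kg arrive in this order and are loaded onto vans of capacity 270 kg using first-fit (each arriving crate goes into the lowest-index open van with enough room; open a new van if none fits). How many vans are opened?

4

  50 → van 1 (new)  [load 50/270]
  170 → van 1  [load 220/270]
  140 → van 2 (new)  [load 140/270]
  140 → van 3 (new)  [load 140/270]
  80 → van 2  [load 220/270]
  40 → van 1  [load 260/270]
  90 → van 3  [load 230/270]
  60 → van 4 (new)  [load 60/270]
  30 → van 2  [load 250/270]
  90 → van 4  [load 150/270]
  40 → van 3  [load 270/270]
4 vans opened.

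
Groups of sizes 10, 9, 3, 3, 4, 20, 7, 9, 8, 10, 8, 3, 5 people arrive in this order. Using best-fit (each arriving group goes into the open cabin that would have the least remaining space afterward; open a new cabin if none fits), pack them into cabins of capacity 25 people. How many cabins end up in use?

5

  10 → cabin 1 (new)  [load 10/25]
  9 → cabin 1  [load 19/25]
  3 → cabin 1  [load 22/25]
  3 → cabin 1  [load 25/25]
  4 → cabin 2 (new)  [load 4/25]
  20 → cabin 2  [load 24/25]
  7 → cabin 3 (new)  [load 7/25]
  9 → cabin 3  [load 16/25]
  8 → cabin 3  [load 24/25]
  10 → cabin 4 (new)  [load 10/25]
  8 → cabin 4  [load 18/25]
  3 → cabin 4  [load 21/25]
  5 → cabin 5 (new)  [load 5/25]
5 cabins opened.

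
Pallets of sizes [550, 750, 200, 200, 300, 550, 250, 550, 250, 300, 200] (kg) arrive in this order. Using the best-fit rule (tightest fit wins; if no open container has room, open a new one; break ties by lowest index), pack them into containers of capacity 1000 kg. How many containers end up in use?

5

  550 → container 1 (new)  [load 550/1000]
  750 → container 2 (new)  [load 750/1000]
  200 → container 2  [load 950/1000]
  200 → container 1  [load 750/1000]
  300 → container 3 (new)  [load 300/1000]
  550 → container 3  [load 850/1000]
  250 → container 1  [load 1000/1000]
  550 → container 4 (new)  [load 550/1000]
  250 → container 4  [load 800/1000]
  300 → container 5 (new)  [load 300/1000]
  200 → container 4  [load 1000/1000]
5 containers opened.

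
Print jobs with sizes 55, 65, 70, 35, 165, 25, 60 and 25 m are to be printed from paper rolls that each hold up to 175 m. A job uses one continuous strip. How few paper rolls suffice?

Total = 165 + 70 + 65 + 60 + 55 + 35 + 25 + 25 = 500 m.
Lower bound: ⌈500/175⌉ = 3 paper rolls.
A packing using 3 paper rolls:
  roll 1: 165 = 165
  roll 2: 70 + 65 + 35 = 170
  roll 3: 60 + 55 + 25 + 25 = 165
This matches the lower bound, so 3 is optimal.

3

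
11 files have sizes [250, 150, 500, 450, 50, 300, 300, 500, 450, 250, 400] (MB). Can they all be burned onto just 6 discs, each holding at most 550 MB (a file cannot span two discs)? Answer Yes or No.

No

Total = 3600 MB; ⌈3600/550⌉ = 7.
At least 7 discs are required, but only 6 are allowed.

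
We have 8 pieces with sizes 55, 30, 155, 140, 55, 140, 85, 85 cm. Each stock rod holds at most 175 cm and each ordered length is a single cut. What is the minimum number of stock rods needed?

Total = 155 + 140 + 140 + 85 + 85 + 55 + 55 + 30 = 745 cm.
Lower bound: ⌈745/175⌉ = 5 stock rods.
A packing using 5 stock rods:
  stock rod 1: 155 = 155
  stock rod 2: 140 + 30 = 170
  stock rod 3: 140 = 140
  stock rod 4: 85 + 85 = 170
  stock rod 5: 55 + 55 = 110
This matches the lower bound, so 5 is optimal.

5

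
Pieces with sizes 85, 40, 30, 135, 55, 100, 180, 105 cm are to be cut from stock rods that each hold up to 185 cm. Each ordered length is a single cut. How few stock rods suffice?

5

Total = 180 + 135 + 105 + 100 + 85 + 55 + 40 + 30 = 730 cm.
Lower bound: ⌈730/185⌉ = 4 stock rods.
A packing using 5 stock rods:
  stock rod 1: 180 = 180
  stock rod 2: 135 + 40 = 175
  stock rod 3: 105 + 55 = 160
  stock rod 4: 100 + 85 = 185
  stock rod 5: 30 = 30
No arrangement into 4 stock rods stays within capacity, so 5 is optimal.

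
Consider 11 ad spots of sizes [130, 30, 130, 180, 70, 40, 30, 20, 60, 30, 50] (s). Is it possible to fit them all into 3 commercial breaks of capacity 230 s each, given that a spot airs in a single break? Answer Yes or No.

No

Total = 770 s; ⌈770/230⌉ = 4.
At least 4 commercial breaks are required, but only 3 are allowed.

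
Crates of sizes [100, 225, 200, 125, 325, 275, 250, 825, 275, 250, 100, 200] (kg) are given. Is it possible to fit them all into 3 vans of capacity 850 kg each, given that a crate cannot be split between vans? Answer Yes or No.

No

Total = 3150 kg; ⌈3150/850⌉ = 4.
At least 4 vans are required, but only 3 are allowed.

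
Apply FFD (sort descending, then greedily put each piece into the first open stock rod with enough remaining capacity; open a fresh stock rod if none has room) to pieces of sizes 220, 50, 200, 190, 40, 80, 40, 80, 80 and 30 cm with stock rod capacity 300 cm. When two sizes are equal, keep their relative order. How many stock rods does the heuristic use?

Sorted descending: 220, 200, 190, 80, 80, 80, 50, 40, 40, 30.
  220 → stock rod 1 (new)  [load 220/300]
  200 → stock rod 2 (new)  [load 200/300]
  190 → stock rod 3 (new)  [load 190/300]
  80 → stock rod 1  [load 300/300]
  80 → stock rod 2  [load 280/300]
  80 → stock rod 3  [load 270/300]
  50 → stock rod 4 (new)  [load 50/300]
  40 → stock rod 4  [load 90/300]
  40 → stock rod 4  [load 130/300]
  30 → stock rod 3  [load 300/300]
4 stock rods opened.

4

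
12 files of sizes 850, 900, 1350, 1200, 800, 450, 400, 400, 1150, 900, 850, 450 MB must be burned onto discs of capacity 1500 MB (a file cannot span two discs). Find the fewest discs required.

8

Total = 1350 + 1200 + 1150 + 900 + 900 + 850 + 850 + 800 + 450 + 450 + 400 + 400 = 9700 MB.
Lower bound: ⌈9700/1500⌉ = 7 discs.
Also, 8 files each exceed 750 MB, and no two of those can share a disc, so at least 8 discs are needed.
A packing using 8 discs:
  disc 1: 1350 = 1350
  disc 2: 1200 = 1200
  disc 3: 1150 = 1150
  disc 4: 900 + 450 = 1350
  disc 5: 900 + 450 = 1350
  disc 6: 850 + 400 = 1250
  disc 7: 850 + 400 = 1250
  disc 8: 800 = 800
This matches the lower bound, so 8 is optimal.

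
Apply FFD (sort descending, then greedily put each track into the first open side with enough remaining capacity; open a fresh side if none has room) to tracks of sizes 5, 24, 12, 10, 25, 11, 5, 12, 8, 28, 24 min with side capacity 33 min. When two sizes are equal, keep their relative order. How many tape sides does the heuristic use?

Sorted descending: 28, 25, 24, 24, 12, 12, 11, 10, 8, 5, 5.
  28 → side 1 (new)  [load 28/33]
  25 → side 2 (new)  [load 25/33]
  24 → side 3 (new)  [load 24/33]
  24 → side 4 (new)  [load 24/33]
  12 → side 5 (new)  [load 12/33]
  12 → side 5  [load 24/33]
  11 → side 6 (new)  [load 11/33]
  10 → side 6  [load 21/33]
  8 → side 2  [load 33/33]
  5 → side 1  [load 33/33]
  5 → side 3  [load 29/33]
6 tape sides opened.

6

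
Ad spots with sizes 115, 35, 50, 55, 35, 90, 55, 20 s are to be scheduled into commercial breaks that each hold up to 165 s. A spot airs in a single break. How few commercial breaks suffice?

3

Total = 115 + 90 + 55 + 55 + 50 + 35 + 35 + 20 = 455 s.
Lower bound: ⌈455/165⌉ = 3 commercial breaks.
A packing using 3 commercial breaks:
  break 1: 115 + 50 = 165
  break 2: 90 + 55 + 20 = 165
  break 3: 55 + 35 + 35 = 125
This matches the lower bound, so 3 is optimal.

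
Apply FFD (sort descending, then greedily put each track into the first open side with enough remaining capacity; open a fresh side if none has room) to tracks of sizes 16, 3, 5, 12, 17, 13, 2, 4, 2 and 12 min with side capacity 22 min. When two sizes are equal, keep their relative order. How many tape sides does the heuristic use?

Sorted descending: 17, 16, 13, 12, 12, 5, 4, 3, 2, 2.
  17 → side 1 (new)  [load 17/22]
  16 → side 2 (new)  [load 16/22]
  13 → side 3 (new)  [load 13/22]
  12 → side 4 (new)  [load 12/22]
  12 → side 5 (new)  [load 12/22]
  5 → side 1  [load 22/22]
  4 → side 2  [load 20/22]
  3 → side 3  [load 16/22]
  2 → side 2  [load 22/22]
  2 → side 3  [load 18/22]
5 tape sides opened.

5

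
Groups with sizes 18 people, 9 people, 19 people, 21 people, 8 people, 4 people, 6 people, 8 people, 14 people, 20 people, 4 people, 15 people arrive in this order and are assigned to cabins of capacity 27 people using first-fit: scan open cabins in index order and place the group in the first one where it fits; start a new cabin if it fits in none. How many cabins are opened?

  18 → cabin 1 (new)  [load 18/27]
  9 → cabin 1  [load 27/27]
  19 → cabin 2 (new)  [load 19/27]
  21 → cabin 3 (new)  [load 21/27]
  8 → cabin 2  [load 27/27]
  4 → cabin 3  [load 25/27]
  6 → cabin 4 (new)  [load 6/27]
  8 → cabin 4  [load 14/27]
  14 → cabin 5 (new)  [load 14/27]
  20 → cabin 6 (new)  [load 20/27]
  4 → cabin 4  [load 18/27]
  15 → cabin 7 (new)  [load 15/27]
7 cabins opened.

7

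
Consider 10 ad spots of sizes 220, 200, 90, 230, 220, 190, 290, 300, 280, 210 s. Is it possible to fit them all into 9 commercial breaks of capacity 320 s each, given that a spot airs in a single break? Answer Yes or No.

A valid assignment using 9 commercial breaks:
  break 1: 300 = 300
  break 2: 290 = 290
  break 3: 280 = 280
  break 4: 230 + 90 = 320
  break 5: 220 = 220
  break 6: 220 = 220
  break 7: 210 = 210
  break 8: 200 = 200
  break 9: 190 = 190
Every load is within 320 s, so 9 commercial breaks suffice.

Yes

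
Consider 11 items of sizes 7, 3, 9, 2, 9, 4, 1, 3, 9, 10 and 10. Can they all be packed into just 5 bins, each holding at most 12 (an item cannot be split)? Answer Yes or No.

Total = 67; ⌈67/12⌉ = 6.
At least 6 bins are required, but only 5 are allowed.

No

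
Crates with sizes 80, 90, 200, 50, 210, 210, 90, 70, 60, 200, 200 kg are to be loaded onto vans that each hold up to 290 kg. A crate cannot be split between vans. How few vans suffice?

Total = 210 + 210 + 200 + 200 + 200 + 90 + 90 + 80 + 70 + 60 + 50 = 1460 kg.
Lower bound: ⌈1460/290⌉ = 6 vans.
A packing using 6 vans:
  van 1: 210 + 80 = 290
  van 2: 210 + 70 = 280
  van 3: 200 + 90 = 290
  van 4: 200 + 90 = 290
  van 5: 200 + 60 = 260
  van 6: 50 = 50
This matches the lower bound, so 6 is optimal.

6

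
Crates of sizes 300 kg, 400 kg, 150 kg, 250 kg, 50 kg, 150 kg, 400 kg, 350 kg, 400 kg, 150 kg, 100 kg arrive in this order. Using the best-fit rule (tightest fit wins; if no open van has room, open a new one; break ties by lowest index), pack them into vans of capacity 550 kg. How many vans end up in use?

5

  300 → van 1 (new)  [load 300/550]
  400 → van 2 (new)  [load 400/550]
  150 → van 2  [load 550/550]
  250 → van 1  [load 550/550]
  50 → van 3 (new)  [load 50/550]
  150 → van 3  [load 200/550]
  400 → van 4 (new)  [load 400/550]
  350 → van 3  [load 550/550]
  400 → van 5 (new)  [load 400/550]
  150 → van 4  [load 550/550]
  100 → van 5  [load 500/550]
5 vans opened.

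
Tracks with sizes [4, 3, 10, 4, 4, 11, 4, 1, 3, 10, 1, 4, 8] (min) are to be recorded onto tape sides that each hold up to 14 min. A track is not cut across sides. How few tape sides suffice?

Total = 11 + 10 + 10 + 8 + 4 + 4 + 4 + 4 + 4 + 3 + 3 + 1 + 1 = 67 min.
Lower bound: ⌈67/14⌉ = 5 tape sides.
A packing using 5 tape sides:
  side 1: 11 + 3 = 14
  side 2: 10 + 4 = 14
  side 3: 10 + 4 = 14
  side 4: 8 + 4 + 1 + 1 = 14
  side 5: 4 + 4 + 3 = 11
This matches the lower bound, so 5 is optimal.

5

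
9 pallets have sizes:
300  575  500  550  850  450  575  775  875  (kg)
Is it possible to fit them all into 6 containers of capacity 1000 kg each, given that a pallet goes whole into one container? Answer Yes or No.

No

Total = 5450 kg; ⌈5450/1000⌉ = 6.
The bound of 6 does not rule out 6, but exhaustive search shows no assignment into 6 containers of capacity 1000 kg exists — the minimum is 7.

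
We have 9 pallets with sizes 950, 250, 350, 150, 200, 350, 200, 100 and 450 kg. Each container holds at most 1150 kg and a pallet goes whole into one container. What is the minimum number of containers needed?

Total = 950 + 450 + 350 + 350 + 250 + 200 + 200 + 150 + 100 = 3000 kg.
Lower bound: ⌈3000/1150⌉ = 3 containers.
A packing using 3 containers:
  container 1: 950 + 200 = 1150
  container 2: 450 + 350 + 350 = 1150
  container 3: 250 + 200 + 150 + 100 = 700
This matches the lower bound, so 3 is optimal.

3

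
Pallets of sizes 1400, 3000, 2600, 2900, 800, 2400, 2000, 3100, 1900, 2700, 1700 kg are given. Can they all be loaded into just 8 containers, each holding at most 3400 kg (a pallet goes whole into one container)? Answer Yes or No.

Total = 24500 kg; ⌈24500/3400⌉ = 8.
The bound of 8 does not rule out 8, but exhaustive search shows no assignment into 8 containers of capacity 3400 kg exists — the minimum is 9.

No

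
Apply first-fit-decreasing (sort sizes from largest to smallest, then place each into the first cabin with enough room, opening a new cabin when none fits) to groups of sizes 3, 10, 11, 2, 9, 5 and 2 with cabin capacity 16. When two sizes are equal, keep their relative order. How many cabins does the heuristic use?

Sorted descending: 11, 10, 9, 5, 3, 2, 2.
  11 → cabin 1 (new)  [load 11/16]
  10 → cabin 2 (new)  [load 10/16]
  9 → cabin 3 (new)  [load 9/16]
  5 → cabin 1  [load 16/16]
  3 → cabin 2  [load 13/16]
  2 → cabin 2  [load 15/16]
  2 → cabin 3  [load 11/16]
3 cabins opened.

3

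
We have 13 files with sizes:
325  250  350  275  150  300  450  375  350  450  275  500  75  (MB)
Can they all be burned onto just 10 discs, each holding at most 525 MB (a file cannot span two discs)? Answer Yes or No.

A valid assignment using 10 discs:
  disc 1: 500 = 500
  disc 2: 450 + 75 = 525
  disc 3: 450 = 450
  disc 4: 375 + 150 = 525
  disc 5: 350 = 350
  disc 6: 350 = 350
  disc 7: 325 = 325
  disc 8: 300 = 300
  disc 9: 275 + 250 = 525
  disc 10: 275 = 275
Every load is within 525 MB, so 10 discs suffice.

Yes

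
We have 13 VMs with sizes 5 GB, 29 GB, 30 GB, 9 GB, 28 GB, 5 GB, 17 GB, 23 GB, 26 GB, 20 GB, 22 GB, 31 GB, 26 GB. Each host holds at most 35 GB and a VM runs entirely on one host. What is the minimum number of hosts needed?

Total = 31 + 30 + 29 + 28 + 26 + 26 + 23 + 22 + 20 + 17 + 9 + 5 + 5 = 271 GB.
Lower bound: ⌈271/35⌉ = 8 hosts.
Also, 9 VMs each exceed 35/2 GB, and no two of those can share a host, so at least 9 hosts are needed.
A packing using 10 hosts:
  host 1: 31 = 31
  host 2: 30 + 5 = 35
  host 3: 29 + 5 = 34
  host 4: 28 = 28
  host 5: 26 + 9 = 35
  host 6: 26 = 26
  host 7: 23 = 23
  host 8: 22 = 22
  host 9: 20 = 20
  host 10: 17 = 17
No arrangement into 9 hosts stays within capacity, so 10 is optimal.

10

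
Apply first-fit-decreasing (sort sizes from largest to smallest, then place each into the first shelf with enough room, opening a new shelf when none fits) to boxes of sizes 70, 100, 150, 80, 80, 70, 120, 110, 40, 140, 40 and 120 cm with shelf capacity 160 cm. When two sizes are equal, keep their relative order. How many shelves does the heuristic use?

8

Sorted descending: 150, 140, 120, 120, 110, 100, 80, 80, 70, 70, 40, 40.
  150 → shelf 1 (new)  [load 150/160]
  140 → shelf 2 (new)  [load 140/160]
  120 → shelf 3 (new)  [load 120/160]
  120 → shelf 4 (new)  [load 120/160]
  110 → shelf 5 (new)  [load 110/160]
  100 → shelf 6 (new)  [load 100/160]
  80 → shelf 7 (new)  [load 80/160]
  80 → shelf 7  [load 160/160]
  70 → shelf 8 (new)  [load 70/160]
  70 → shelf 8  [load 140/160]
  40 → shelf 3  [load 160/160]
  40 → shelf 4  [load 160/160]
8 shelves opened.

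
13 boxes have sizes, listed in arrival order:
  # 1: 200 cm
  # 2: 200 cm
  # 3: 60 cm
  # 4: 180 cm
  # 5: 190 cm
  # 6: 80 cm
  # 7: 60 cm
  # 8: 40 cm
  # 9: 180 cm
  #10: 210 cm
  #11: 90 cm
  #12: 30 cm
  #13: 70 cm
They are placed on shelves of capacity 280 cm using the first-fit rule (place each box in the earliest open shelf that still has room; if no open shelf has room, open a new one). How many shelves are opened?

6

  200 → shelf 1 (new)  [load 200/280]
  200 → shelf 2 (new)  [load 200/280]
  60 → shelf 1  [load 260/280]
  180 → shelf 3 (new)  [load 180/280]
  190 → shelf 4 (new)  [load 190/280]
  80 → shelf 2  [load 280/280]
  60 → shelf 3  [load 240/280]
  40 → shelf 3  [load 280/280]
  180 → shelf 5 (new)  [load 180/280]
  210 → shelf 6 (new)  [load 210/280]
  90 → shelf 4  [load 280/280]
  30 → shelf 5  [load 210/280]
  70 → shelf 5  [load 280/280]
6 shelves opened.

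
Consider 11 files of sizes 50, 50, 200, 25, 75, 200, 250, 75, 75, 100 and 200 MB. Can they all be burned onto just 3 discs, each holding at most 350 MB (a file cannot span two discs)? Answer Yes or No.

No

Total = 1300 MB; ⌈1300/350⌉ = 4.
At least 4 discs are required, but only 3 are allowed.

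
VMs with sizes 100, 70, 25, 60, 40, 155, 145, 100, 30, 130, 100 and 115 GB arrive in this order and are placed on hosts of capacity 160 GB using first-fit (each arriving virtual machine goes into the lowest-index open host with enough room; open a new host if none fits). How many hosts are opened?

  100 → host 1 (new)  [load 100/160]
  70 → host 2 (new)  [load 70/160]
  25 → host 1  [load 125/160]
  60 → host 2  [load 130/160]
  40 → host 3 (new)  [load 40/160]
  155 → host 4 (new)  [load 155/160]
  145 → host 5 (new)  [load 145/160]
  100 → host 3  [load 140/160]
  30 → host 1  [load 155/160]
  130 → host 6 (new)  [load 130/160]
  100 → host 7 (new)  [load 100/160]
  115 → host 8 (new)  [load 115/160]
8 hosts opened.

8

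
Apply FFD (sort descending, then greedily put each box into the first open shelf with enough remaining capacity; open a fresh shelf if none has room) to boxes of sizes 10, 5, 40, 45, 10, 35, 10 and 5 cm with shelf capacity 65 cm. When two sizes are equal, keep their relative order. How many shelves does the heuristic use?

3

Sorted descending: 45, 40, 35, 10, 10, 10, 5, 5.
  45 → shelf 1 (new)  [load 45/65]
  40 → shelf 2 (new)  [load 40/65]
  35 → shelf 3 (new)  [load 35/65]
  10 → shelf 1  [load 55/65]
  10 → shelf 1  [load 65/65]
  10 → shelf 2  [load 50/65]
  5 → shelf 2  [load 55/65]
  5 → shelf 2  [load 60/65]
3 shelves opened.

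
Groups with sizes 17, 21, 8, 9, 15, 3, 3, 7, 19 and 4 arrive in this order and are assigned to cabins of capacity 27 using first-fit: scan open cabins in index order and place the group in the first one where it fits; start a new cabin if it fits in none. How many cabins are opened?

5

  17 → cabin 1 (new)  [load 17/27]
  21 → cabin 2 (new)  [load 21/27]
  8 → cabin 1  [load 25/27]
  9 → cabin 3 (new)  [load 9/27]
  15 → cabin 3  [load 24/27]
  3 → cabin 2  [load 24/27]
  3 → cabin 2  [load 27/27]
  7 → cabin 4 (new)  [load 7/27]
  19 → cabin 4  [load 26/27]
  4 → cabin 5 (new)  [load 4/27]
5 cabins opened.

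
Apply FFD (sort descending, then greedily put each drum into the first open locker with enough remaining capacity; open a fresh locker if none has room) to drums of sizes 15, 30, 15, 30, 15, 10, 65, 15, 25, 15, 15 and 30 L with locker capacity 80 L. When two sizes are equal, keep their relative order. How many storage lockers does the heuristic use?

Sorted descending: 65, 30, 30, 30, 25, 15, 15, 15, 15, 15, 15, 10.
  65 → locker 1 (new)  [load 65/80]
  30 → locker 2 (new)  [load 30/80]
  30 → locker 2  [load 60/80]
  30 → locker 3 (new)  [load 30/80]
  25 → locker 3  [load 55/80]
  15 → locker 1  [load 80/80]
  15 → locker 2  [load 75/80]
  15 → locker 3  [load 70/80]
  15 → locker 4 (new)  [load 15/80]
  15 → locker 4  [load 30/80]
  15 → locker 4  [load 45/80]
  10 → locker 3  [load 80/80]
4 storage lockers opened.

4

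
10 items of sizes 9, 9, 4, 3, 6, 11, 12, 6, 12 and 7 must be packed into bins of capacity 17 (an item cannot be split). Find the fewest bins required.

Total = 12 + 12 + 11 + 9 + 9 + 7 + 6 + 6 + 4 + 3 = 79.
Lower bound: ⌈79/17⌉ = 5 bins.
A packing using 5 bins:
  bin 1: 12 + 4 = 16
  bin 2: 12 + 3 = 15
  bin 3: 11 + 6 = 17
  bin 4: 9 + 7 = 16
  bin 5: 9 + 6 = 15
This matches the lower bound, so 5 is optimal.

5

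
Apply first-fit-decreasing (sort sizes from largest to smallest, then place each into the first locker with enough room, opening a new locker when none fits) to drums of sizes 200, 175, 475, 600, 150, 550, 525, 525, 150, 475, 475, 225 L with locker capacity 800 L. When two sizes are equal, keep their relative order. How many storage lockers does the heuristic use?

Sorted descending: 600, 550, 525, 525, 475, 475, 475, 225, 200, 175, 150, 150.
  600 → locker 1 (new)  [load 600/800]
  550 → locker 2 (new)  [load 550/800]
  525 → locker 3 (new)  [load 525/800]
  525 → locker 4 (new)  [load 525/800]
  475 → locker 5 (new)  [load 475/800]
  475 → locker 6 (new)  [load 475/800]
  475 → locker 7 (new)  [load 475/800]
  225 → locker 2  [load 775/800]
  200 → locker 1  [load 800/800]
  175 → locker 3  [load 700/800]
  150 → locker 4  [load 675/800]
  150 → locker 5  [load 625/800]
7 storage lockers opened.

7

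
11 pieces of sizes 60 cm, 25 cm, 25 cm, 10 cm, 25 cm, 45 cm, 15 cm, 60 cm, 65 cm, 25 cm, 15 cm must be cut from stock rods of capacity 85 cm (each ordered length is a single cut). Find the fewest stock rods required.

5

Total = 65 + 60 + 60 + 45 + 25 + 25 + 25 + 25 + 15 + 15 + 10 = 370 cm.
Lower bound: ⌈370/85⌉ = 5 stock rods.
A packing using 5 stock rods:
  stock rod 1: 65 + 15 = 80
  stock rod 2: 60 + 25 = 85
  stock rod 3: 60 + 25 = 85
  stock rod 4: 45 + 25 + 15 = 85
  stock rod 5: 25 + 10 = 35
This matches the lower bound, so 5 is optimal.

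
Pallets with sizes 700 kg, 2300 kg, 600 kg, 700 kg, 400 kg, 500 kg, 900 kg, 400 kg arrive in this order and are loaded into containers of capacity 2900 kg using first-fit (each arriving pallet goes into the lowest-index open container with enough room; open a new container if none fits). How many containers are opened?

  700 → container 1 (new)  [load 700/2900]
  2300 → container 2 (new)  [load 2300/2900]
  600 → container 1  [load 1300/2900]
  700 → container 1  [load 2000/2900]
  400 → container 1  [load 2400/2900]
  500 → container 1  [load 2900/2900]
  900 → container 3 (new)  [load 900/2900]
  400 → container 2  [load 2700/2900]
3 containers opened.

3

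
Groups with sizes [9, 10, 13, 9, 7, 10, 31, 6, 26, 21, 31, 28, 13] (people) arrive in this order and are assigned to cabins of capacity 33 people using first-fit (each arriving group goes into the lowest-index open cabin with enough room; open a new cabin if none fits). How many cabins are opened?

8

  9 → cabin 1 (new)  [load 9/33]
  10 → cabin 1  [load 19/33]
  13 → cabin 1  [load 32/33]
  9 → cabin 2 (new)  [load 9/33]
  7 → cabin 2  [load 16/33]
  10 → cabin 2  [load 26/33]
  31 → cabin 3 (new)  [load 31/33]
  6 → cabin 2  [load 32/33]
  26 → cabin 4 (new)  [load 26/33]
  21 → cabin 5 (new)  [load 21/33]
  31 → cabin 6 (new)  [load 31/33]
  28 → cabin 7 (new)  [load 28/33]
  13 → cabin 8 (new)  [load 13/33]
8 cabins opened.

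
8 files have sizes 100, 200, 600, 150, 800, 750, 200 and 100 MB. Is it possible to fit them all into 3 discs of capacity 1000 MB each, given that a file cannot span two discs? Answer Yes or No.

Yes

A valid assignment using 3 discs:
  disc 1: 800 + 200 = 1000
  disc 2: 750 + 200 = 950
  disc 3: 600 + 150 + 100 + 100 = 950
Every load is within 1000 MB, so 3 discs suffice.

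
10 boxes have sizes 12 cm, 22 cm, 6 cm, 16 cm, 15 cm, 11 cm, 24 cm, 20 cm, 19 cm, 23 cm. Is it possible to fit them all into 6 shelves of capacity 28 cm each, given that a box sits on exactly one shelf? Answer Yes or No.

No

Total = 168 cm; ⌈168/28⌉ = 6.
7 boxes each exceed half the capacity and cannot share a shelf, forcing at least 7 shelves.
At least 7 shelves are required, but only 6 are allowed.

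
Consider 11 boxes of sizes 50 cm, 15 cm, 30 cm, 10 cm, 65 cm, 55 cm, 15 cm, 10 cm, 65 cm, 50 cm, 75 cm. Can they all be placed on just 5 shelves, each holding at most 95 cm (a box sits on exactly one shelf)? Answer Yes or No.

No

Total = 440 cm; ⌈440/95⌉ = 5.
6 boxes each exceed half the capacity and cannot share a shelf, forcing at least 6 shelves.
At least 6 shelves are required, but only 5 are allowed.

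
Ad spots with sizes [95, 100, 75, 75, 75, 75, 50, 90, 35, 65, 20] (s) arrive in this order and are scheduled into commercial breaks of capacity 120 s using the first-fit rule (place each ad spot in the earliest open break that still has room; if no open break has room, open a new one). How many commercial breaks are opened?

8

  95 → break 1 (new)  [load 95/120]
  100 → break 2 (new)  [load 100/120]
  75 → break 3 (new)  [load 75/120]
  75 → break 4 (new)  [load 75/120]
  75 → break 5 (new)  [load 75/120]
  75 → break 6 (new)  [load 75/120]
  50 → break 7 (new)  [load 50/120]
  90 → break 8 (new)  [load 90/120]
  35 → break 3  [load 110/120]
  65 → break 7  [load 115/120]
  20 → break 1  [load 115/120]
8 commercial breaks opened.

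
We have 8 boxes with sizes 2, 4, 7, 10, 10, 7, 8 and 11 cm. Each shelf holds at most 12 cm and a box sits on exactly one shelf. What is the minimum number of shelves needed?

6

Total = 11 + 10 + 10 + 8 + 7 + 7 + 4 + 2 = 59 cm.
Lower bound: ⌈59/12⌉ = 5 shelves.
Also, 6 boxes each exceed 6 cm, and no two of those can share a shelf, so at least 6 shelves are needed.
A packing using 6 shelves:
  shelf 1: 11 = 11
  shelf 2: 10 + 2 = 12
  shelf 3: 10 = 10
  shelf 4: 8 + 4 = 12
  shelf 5: 7 = 7
  shelf 6: 7 = 7
This matches the lower bound, so 6 is optimal.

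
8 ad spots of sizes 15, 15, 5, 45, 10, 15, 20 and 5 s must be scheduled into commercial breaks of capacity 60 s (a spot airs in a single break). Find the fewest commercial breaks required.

3

Total = 45 + 20 + 15 + 15 + 15 + 10 + 5 + 5 = 130 s.
Lower bound: ⌈130/60⌉ = 3 commercial breaks.
A packing using 3 commercial breaks:
  break 1: 45 + 15 = 60
  break 2: 20 + 15 + 15 + 10 = 60
  break 3: 5 + 5 = 10
This matches the lower bound, so 3 is optimal.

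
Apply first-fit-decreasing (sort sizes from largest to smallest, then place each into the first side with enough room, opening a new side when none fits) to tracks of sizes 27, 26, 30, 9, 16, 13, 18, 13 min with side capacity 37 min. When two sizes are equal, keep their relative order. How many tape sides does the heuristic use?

5

Sorted descending: 30, 27, 26, 18, 16, 13, 13, 9.
  30 → side 1 (new)  [load 30/37]
  27 → side 2 (new)  [load 27/37]
  26 → side 3 (new)  [load 26/37]
  18 → side 4 (new)  [load 18/37]
  16 → side 4  [load 34/37]
  13 → side 5 (new)  [load 13/37]
  13 → side 5  [load 26/37]
  9 → side 2  [load 36/37]
5 tape sides opened.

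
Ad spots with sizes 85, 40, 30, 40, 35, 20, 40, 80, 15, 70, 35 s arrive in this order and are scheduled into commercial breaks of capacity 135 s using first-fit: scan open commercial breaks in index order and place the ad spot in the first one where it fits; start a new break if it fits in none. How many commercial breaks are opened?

  85 → break 1 (new)  [load 85/135]
  40 → break 1  [load 125/135]
  30 → break 2 (new)  [load 30/135]
  40 → break 2  [load 70/135]
  35 → break 2  [load 105/135]
  20 → break 2  [load 125/135]
  40 → break 3 (new)  [load 40/135]
  80 → break 3  [load 120/135]
  15 → break 3  [load 135/135]
  70 → break 4 (new)  [load 70/135]
  35 → break 4  [load 105/135]
4 commercial breaks opened.

4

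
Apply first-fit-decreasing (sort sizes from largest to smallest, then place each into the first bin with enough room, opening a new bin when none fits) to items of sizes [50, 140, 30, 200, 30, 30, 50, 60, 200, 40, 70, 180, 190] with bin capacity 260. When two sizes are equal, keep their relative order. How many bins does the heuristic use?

Sorted descending: 200, 200, 190, 180, 140, 70, 60, 50, 50, 40, 30, 30, 30.
  200 → bin 1 (new)  [load 200/260]
  200 → bin 2 (new)  [load 200/260]
  190 → bin 3 (new)  [load 190/260]
  180 → bin 4 (new)  [load 180/260]
  140 → bin 5 (new)  [load 140/260]
  70 → bin 3  [load 260/260]
  60 → bin 1  [load 260/260]
  50 → bin 2  [load 250/260]
  50 → bin 4  [load 230/260]
  40 → bin 5  [load 180/260]
  30 → bin 4  [load 260/260]
  30 → bin 5  [load 210/260]
  30 → bin 5  [load 240/260]
5 bins opened.

5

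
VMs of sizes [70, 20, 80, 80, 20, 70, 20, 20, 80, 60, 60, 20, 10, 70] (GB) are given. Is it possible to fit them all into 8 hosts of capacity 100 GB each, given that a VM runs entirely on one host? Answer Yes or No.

A valid assignment using 8 hosts:
  host 1: 80 + 20 = 100
  host 2: 80 + 20 = 100
  host 3: 80 + 20 = 100
  host 4: 70 + 20 + 10 = 100
  host 5: 70 + 20 = 90
  host 6: 70 = 70
  host 7: 60 = 60
  host 8: 60 = 60
Every load is within 100 GB, so 8 hosts suffice.

Yes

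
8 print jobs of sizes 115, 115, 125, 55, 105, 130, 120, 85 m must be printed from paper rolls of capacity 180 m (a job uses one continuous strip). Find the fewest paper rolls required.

Total = 130 + 125 + 120 + 115 + 115 + 105 + 85 + 55 = 850 m.
Lower bound: ⌈850/180⌉ = 5 paper rolls.
Also, 6 print jobs each exceed 90 m, and no two of those can share a roll, so at least 6 paper rolls are needed.
A packing using 7 paper rolls:
  roll 1: 130 = 130
  roll 2: 125 + 55 = 180
  roll 3: 120 = 120
  roll 4: 115 = 115
  roll 5: 115 = 115
  roll 6: 105 = 105
  roll 7: 85 = 85
No arrangement into 6 paper rolls stays within capacity, so 7 is optimal.

7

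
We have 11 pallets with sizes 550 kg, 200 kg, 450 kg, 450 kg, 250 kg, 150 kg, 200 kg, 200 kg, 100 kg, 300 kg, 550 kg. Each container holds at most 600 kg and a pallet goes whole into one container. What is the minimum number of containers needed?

6

Total = 550 + 550 + 450 + 450 + 300 + 250 + 200 + 200 + 200 + 150 + 100 = 3400 kg.
Lower bound: ⌈3400/600⌉ = 6 containers.
A packing using 6 containers:
  container 1: 550 = 550
  container 2: 550 = 550
  container 3: 450 + 150 = 600
  container 4: 450 + 100 = 550
  container 5: 300 + 250 = 550
  container 6: 200 + 200 + 200 = 600
This matches the lower bound, so 6 is optimal.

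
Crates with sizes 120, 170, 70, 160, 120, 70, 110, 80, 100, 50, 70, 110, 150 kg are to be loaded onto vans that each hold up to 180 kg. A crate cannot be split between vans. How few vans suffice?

9

Total = 170 + 160 + 150 + 120 + 120 + 110 + 110 + 100 + 80 + 70 + 70 + 70 + 50 = 1380 kg.
Lower bound: ⌈1380/180⌉ = 8 vans.
A packing using 9 vans:
  van 1: 170 = 170
  van 2: 160 = 160
  van 3: 150 = 150
  van 4: 120 + 50 = 170
  van 5: 120 = 120
  van 6: 110 + 70 = 180
  van 7: 110 + 70 = 180
  van 8: 100 + 80 = 180
  van 9: 70 = 70
No arrangement into 8 vans stays within capacity, so 9 is optimal.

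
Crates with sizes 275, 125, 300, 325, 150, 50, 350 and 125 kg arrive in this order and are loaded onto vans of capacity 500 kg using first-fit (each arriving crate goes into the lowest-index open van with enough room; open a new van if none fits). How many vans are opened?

4

  275 → van 1 (new)  [load 275/500]
  125 → van 1  [load 400/500]
  300 → van 2 (new)  [load 300/500]
  325 → van 3 (new)  [load 325/500]
  150 → van 2  [load 450/500]
  50 → van 1  [load 450/500]
  350 → van 4 (new)  [load 350/500]
  125 → van 3  [load 450/500]
4 vans opened.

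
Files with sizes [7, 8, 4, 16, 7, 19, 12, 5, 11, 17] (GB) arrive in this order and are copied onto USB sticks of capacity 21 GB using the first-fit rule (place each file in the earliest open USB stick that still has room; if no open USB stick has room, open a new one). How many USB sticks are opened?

6

  7 → USB stick 1 (new)  [load 7/21]
  8 → USB stick 1  [load 15/21]
  4 → USB stick 1  [load 19/21]
  16 → USB stick 2 (new)  [load 16/21]
  7 → USB stick 3 (new)  [load 7/21]
  19 → USB stick 4 (new)  [load 19/21]
  12 → USB stick 3  [load 19/21]
  5 → USB stick 2  [load 21/21]
  11 → USB stick 5 (new)  [load 11/21]
  17 → USB stick 6 (new)  [load 17/21]
6 USB sticks opened.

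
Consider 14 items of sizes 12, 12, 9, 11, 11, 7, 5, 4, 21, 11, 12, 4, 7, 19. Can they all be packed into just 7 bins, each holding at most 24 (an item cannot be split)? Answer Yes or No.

A valid assignment using 7 bins:
  bin 1: 21 = 21
  bin 2: 19 + 5 = 24
  bin 3: 12 + 12 = 24
  bin 4: 12 + 11 = 23
  bin 5: 11 + 11 = 22
  bin 6: 9 + 7 + 7 = 23
  bin 7: 4 + 4 = 8
Every load is within 24, so 7 bins suffice.

Yes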